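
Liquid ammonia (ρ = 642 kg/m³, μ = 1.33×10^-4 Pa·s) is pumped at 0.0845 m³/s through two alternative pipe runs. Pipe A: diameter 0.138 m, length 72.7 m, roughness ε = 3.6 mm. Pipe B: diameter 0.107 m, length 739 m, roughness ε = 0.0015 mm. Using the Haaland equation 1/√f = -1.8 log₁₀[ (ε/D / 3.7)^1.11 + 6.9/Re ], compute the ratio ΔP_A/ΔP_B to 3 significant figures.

ΔP_A/ΔP_B ≈ 0.153

Pipe A: V = Q/A = 0.0845/0.01496 = 5.649 m/s; Re = 3.763e+06; ε/D = 0.0261; Haaland → f = 0.05411; ΔP_A = f(L/D)(ρV²/2) = 2.921e+05 Pa.
Pipe B: V = Q/A = 0.0845/0.008992 = 9.397 m/s; Re = 4.854e+06; ε/D = 1.4e-05; Haaland → f = 0.009761; ΔP_B = f(L/D)(ρV²/2) = 1.911e+06 Pa.
ΔP_A/ΔP_B = 2.921e+05/1.911e+06 = 0.153.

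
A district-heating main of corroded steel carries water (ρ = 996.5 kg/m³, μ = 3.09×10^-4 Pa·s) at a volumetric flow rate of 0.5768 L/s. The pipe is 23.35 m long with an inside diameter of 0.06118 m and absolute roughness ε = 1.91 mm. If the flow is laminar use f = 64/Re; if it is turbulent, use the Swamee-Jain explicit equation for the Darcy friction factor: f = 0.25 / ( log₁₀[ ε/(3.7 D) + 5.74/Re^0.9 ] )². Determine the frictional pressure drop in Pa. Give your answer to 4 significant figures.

Q = 0.5768 L/s = 0.5768/1000 = 0.0005768 m³/s.
Cross-sectional area A = πD²/4 = π(0.06118)²/4 = 0.00294 m²; mean velocity V = Q/A = 0.0005768/0.00294 = 0.1962 m/s.
Reynolds number Re = ρVD/μ = 996.5 · 0.1962 · 0.06118 / 0.000309 = 3.871e+04.
Re > 4000 → turbulent. Relative roughness ε/D = 0.00191/0.06118 = 0.0312. Swamee-Jain: f = 0.25/(log₁₀[0.0312/3.7 + 5.74/3.871e+04^0.9])² = 0.25/(log₁₀[0.00844 + 0.000426])² = 0.25/(-2.052)² = 0.05935.
Darcy-Weisbach: ΔP = f(L/D)(ρV²/2) = 0.05935·(23.35/0.06118)·(996.5·0.1962²/2) = 0.05935·381.7·19.18 = 434.5 Pa.

ΔP ≈ 434.5 Pa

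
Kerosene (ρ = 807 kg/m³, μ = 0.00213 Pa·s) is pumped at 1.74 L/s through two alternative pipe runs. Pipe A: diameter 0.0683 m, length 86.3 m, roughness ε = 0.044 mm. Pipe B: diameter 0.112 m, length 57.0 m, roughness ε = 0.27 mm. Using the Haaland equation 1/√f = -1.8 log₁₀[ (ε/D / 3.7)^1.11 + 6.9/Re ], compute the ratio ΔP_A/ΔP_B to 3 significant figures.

ΔP_A/ΔP_B ≈ 14.9

Pipe A: V = Q/A = 0.00174/0.003664 = 0.4749 m/s; Re = 1.229e+04; ε/D = 0.000644; Haaland → f = 0.03011; ΔP_A = f(L/D)(ρV²/2) = 3463 Pa.
Pipe B: V = Q/A = 0.00174/0.009852 = 0.1766 m/s; Re = 7494; ε/D = 0.00241; Haaland → f = 0.03628; ΔP_B = f(L/D)(ρV²/2) = 232.4 Pa.
ΔP_A/ΔP_B = 3463/232.4 = 14.9.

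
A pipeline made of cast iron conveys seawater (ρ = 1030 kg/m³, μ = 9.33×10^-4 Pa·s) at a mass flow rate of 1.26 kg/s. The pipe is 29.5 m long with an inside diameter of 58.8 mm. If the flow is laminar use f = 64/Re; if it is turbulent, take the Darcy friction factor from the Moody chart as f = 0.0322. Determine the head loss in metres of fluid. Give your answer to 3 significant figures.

A = πD²/4 = π(0.0588)²/4 = 0.002715 m²; mean velocity V = ṁ/(ρA) = 1.26/(1030 · 0.002715) = 0.4505 m/s.
Reynolds number Re = ρVD/μ = 1030 · 0.4505 · 0.0588 / 0.000933 = 2.924e+04.
Re > 4000 → turbulent; use the Moody-chart value f = 0.0322.
Darcy-Weisbach: ΔP = f(L/D)(ρV²/2) = 0.0322·(29.5/0.0588)·(1030·0.4505²/2) = 0.0322·501.7·104.5 = 1688 Pa.
Head loss h_f = ΔP/(ρg) = 1688/(1030·9.81) = 0.167 m.

h_f ≈ 0.167 m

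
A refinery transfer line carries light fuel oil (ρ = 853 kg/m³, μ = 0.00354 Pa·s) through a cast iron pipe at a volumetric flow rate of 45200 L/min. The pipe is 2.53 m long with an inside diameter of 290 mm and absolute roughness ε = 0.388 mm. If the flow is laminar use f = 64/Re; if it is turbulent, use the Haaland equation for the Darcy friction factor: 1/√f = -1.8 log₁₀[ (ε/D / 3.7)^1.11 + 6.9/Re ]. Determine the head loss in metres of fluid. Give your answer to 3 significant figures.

h_f ≈ 1.24 m

Q = 45200 L/min = 45200/60000 = 0.7533 m³/s.
Cross-sectional area A = πD²/4 = π(0.29)²/4 = 0.06605 m²; mean velocity V = Q/A = 0.7533/0.06605 = 11.41 m/s.
Reynolds number Re = ρVD/μ = 853 · 11.41 · 0.29 / 0.00354 = 7.97e+05.
Re > 4000 → turbulent. Relative roughness ε/D = 0.000388/0.29 = 0.00134. Haaland: 1/√f = -1.8 log₁₀[(0.00134/3.7)^1.11 + 6.9/7.97e+05] = -1.8 log₁₀[0.000151 + 8.66e-06] = 6.833, so f = 0.02142.
Darcy-Weisbach: ΔP = f(L/D)(ρV²/2) = 0.02142·(2.53/0.29)·(853·11.41²/2) = 0.02142·8.724·5.548e+04 = 1.037e+04 Pa.
Head loss h_f = ΔP/(ρg) = 1.037e+04/(853·9.81) = 1.24 m.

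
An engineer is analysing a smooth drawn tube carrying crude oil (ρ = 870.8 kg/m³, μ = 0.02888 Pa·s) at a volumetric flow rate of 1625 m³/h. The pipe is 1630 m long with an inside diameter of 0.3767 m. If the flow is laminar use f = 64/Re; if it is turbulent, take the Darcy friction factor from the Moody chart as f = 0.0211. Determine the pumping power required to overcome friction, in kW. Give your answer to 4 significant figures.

P ≈ 294.3 kW

Q = 1625 m³/h = 1625/3600 = 0.4514 m³/s.
Cross-sectional area A = πD²/4 = π(0.3767)²/4 = 0.1115 m²; mean velocity V = Q/A = 0.4514/0.1115 = 4.05 m/s.
Reynolds number Re = ρVD/μ = 870.8 · 4.05 · 0.3767 / 0.0289 = 4.6e+04.
Re > 4000 → turbulent; use the Moody-chart value f = 0.0211.
Darcy-Weisbach: ΔP = f(L/D)(ρV²/2) = 0.0211·(1630/0.3767)·(870.8·4.05²/2) = 0.0211·4327·7142 = 6.521e+05 Pa.
Pumping power P = QΔP = 0.4514·6.521e+05 = 294340 W = 294.3 kW.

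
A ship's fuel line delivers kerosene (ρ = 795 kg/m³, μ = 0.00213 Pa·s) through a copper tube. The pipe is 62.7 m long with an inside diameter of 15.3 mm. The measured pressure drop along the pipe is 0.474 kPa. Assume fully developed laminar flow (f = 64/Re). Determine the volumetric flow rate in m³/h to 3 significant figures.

For laminar flow, f = 64/Re with Re = ρVD/μ, so Darcy-Weisbach reduces to ΔP = 32μLV/D². Solving for V: V = ΔP·D²/(32μL) = 474·(0.0153)²/(32·0.00213·62.7) = 0.02596 m/s.
Check: Re = ρVD/μ = 795·0.02596·0.0153/0.00213 = 148.3 < 2300, so the laminar assumption holds.
Q = V·A = 0.02596·(π/4·0.0153²) = 4.773e-06 m³/s = 0.0172 m³/h.

Q ≈ 0.0172 m³/h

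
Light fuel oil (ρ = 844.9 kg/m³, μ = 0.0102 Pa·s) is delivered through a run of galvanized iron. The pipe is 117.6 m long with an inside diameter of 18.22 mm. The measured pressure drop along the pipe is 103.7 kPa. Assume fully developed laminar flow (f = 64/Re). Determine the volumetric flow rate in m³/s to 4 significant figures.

For laminar flow, f = 64/Re with Re = ρVD/μ, so Darcy-Weisbach reduces to ΔP = 32μLV/D². Solving for V: V = ΔP·D²/(32μL) = 1.037e+05·(0.01822)²/(32·0.0102·117.6) = 0.8968 m/s.
Check: Re = ρVD/μ = 844.9·0.8968·0.01822/0.0102 = 1354 < 2300, so the laminar assumption holds.
Q = V·A = 0.8968·(π/4·0.01822²) = 0.0002338 m³/s = 2.338×10^-4 m³/s.

Q ≈ 2.338×10^-4 m³/s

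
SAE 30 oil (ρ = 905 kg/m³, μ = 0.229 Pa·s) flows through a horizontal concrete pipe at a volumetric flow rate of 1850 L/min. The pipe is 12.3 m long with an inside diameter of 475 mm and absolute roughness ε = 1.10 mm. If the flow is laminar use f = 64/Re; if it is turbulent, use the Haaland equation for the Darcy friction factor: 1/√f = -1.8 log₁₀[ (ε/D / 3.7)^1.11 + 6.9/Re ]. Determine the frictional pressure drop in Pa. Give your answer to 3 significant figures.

ΔP ≈ 69.5 Pa

Q = 1850 L/min = 1850/60000 = 0.03083 m³/s.
Cross-sectional area A = πD²/4 = π(0.475)²/4 = 0.1772 m²; mean velocity V = Q/A = 0.03083/0.1772 = 0.174 m/s.
Reynolds number Re = ρVD/μ = 905 · 0.174 · 0.475 / 0.229 = 326.6.
Re < 2300 → laminar flow, so f = 64/Re = 64/326.6 = 0.1959 (the turbulent correlation is not needed).
Darcy-Weisbach: ΔP = f(L/D)(ρV²/2) = 0.1959·(12.3/0.475)·(905·0.174²/2) = 0.1959·25.89·13.7 = 69.51 Pa.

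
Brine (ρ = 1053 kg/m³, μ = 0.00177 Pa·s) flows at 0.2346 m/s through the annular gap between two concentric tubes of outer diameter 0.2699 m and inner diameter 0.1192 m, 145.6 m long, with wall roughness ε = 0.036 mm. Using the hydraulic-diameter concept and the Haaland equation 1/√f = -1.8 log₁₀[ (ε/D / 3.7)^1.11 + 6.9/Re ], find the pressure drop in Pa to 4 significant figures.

Hydraulic diameter D_h = 4A/P = D_o - D_i = 0.2699 - 0.1192 = 0.1507 m.
Re = ρVD_h/μ = 1053·0.2346·0.1507/0.00177 = 2.103e+04.
ε/D_h = 3.6e-05/0.1507 = 0.000239; Haaland gives 1/√f = -1.8 log₁₀[2.23e-05+0.000328] = 6.22, so f = 0.02585.
ΔP = f(L/D_h)(ρV²/2) = 0.02585·145.6/0.1507·28.98 = 723.7 Pa.

ΔP ≈ 723.7 Pa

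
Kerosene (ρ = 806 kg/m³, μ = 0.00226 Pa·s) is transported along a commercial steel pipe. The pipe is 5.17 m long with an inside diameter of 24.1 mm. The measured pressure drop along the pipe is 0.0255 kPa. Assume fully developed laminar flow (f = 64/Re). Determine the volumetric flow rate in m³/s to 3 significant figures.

For laminar flow, f = 64/Re with Re = ρVD/μ, so Darcy-Weisbach reduces to ΔP = 32μLV/D². Solving for V: V = ΔP·D²/(32μL) = 25.5·(0.0241)²/(32·0.00226·5.17) = 0.03961 m/s.
Check: Re = ρVD/μ = 806·0.03961·0.0241/0.00226 = 340.5 < 2300, so the laminar assumption holds.
Q = V·A = 0.03961·(π/4·0.0241²) = 1.807e-05 m³/s = 1.81×10^-5 m³/s.

Q ≈ 1.81×10^-5 m³/s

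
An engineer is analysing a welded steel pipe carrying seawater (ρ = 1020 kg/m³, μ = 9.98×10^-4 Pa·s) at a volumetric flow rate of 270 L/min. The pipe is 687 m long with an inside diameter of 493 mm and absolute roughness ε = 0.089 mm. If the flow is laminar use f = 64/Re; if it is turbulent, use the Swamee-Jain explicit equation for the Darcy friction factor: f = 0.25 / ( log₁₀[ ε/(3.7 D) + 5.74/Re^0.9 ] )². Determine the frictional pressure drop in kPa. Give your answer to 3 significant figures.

Q = 270 L/min = 270/60000 = 0.0045 m³/s.
Cross-sectional area A = πD²/4 = π(0.493)²/4 = 0.1909 m²; mean velocity V = Q/A = 0.0045/0.1909 = 0.02357 m/s.
Reynolds number Re = ρVD/μ = 1020 · 0.02357 · 0.493 / 0.000998 = 1.188e+04.
Re > 4000 → turbulent. Relative roughness ε/D = 8.9e-05/0.493 = 0.000181. Swamee-Jain: f = 0.25/(log₁₀[0.000181/3.7 + 5.74/1.188e+04^0.9])² = 0.25/(log₁₀[4.88e-05 + 0.00123])² = 0.25/(-2.892)² = 0.0299.
Darcy-Weisbach: ΔP = f(L/D)(ρV²/2) = 0.0299·(687/0.493)·(1020·0.02357²/2) = 0.0299·1394·0.2834 = 11.81 Pa.
ΔP = 11.81 Pa = 0.0118 kPa.

ΔP ≈ 0.0118 kPa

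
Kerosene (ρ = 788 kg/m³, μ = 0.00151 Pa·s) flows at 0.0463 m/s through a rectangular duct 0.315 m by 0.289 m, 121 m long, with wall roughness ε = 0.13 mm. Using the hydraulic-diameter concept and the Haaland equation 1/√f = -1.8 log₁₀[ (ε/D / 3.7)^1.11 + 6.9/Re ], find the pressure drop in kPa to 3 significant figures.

Hydraulic diameter D_h = 4A/P = 4·(0.315·0.289)/(2·(0.315+0.289)) = 0.3641/1.208 = 0.3014 m.
Re = ρVD_h/μ = 788·0.0463·0.3014/0.00151 = 7283.
ε/D_h = 0.00013/0.3014 = 0.000431; Haaland gives 1/√f = -1.8 log₁₀[4.3e-05+0.000947] = 5.408, so f = 0.0342.
ΔP = f(L/D_h)(ρV²/2) = 0.0342·121/0.3014·0.8446 = 11.59 Pa.
ΔP = 0.0116 kPa.

ΔP ≈ 0.0116 kPa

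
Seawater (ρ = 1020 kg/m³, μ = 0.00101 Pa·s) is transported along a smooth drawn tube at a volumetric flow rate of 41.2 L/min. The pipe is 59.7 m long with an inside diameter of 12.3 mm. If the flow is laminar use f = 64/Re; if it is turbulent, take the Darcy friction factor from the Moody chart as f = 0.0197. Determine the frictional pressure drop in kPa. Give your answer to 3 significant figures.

Q = 41.2 L/min = 41.2/60000 = 0.0006867 m³/s.
Cross-sectional area A = πD²/4 = π(0.0123)²/4 = 0.0001188 m²; mean velocity V = Q/A = 0.0006867/0.0001188 = 5.779 m/s.
Reynolds number Re = ρVD/μ = 1020 · 5.779 · 0.0123 / 0.00101 = 7.178e+04.
Re > 4000 → turbulent; use the Moody-chart value f = 0.0197.
Darcy-Weisbach: ΔP = f(L/D)(ρV²/2) = 0.0197·(59.7/0.0123)·(1020·5.779²/2) = 0.0197·4854·1.703e+04 = 1.629e+06 Pa.
ΔP = 1.629e+06 Pa = 1630 kPa.

ΔP ≈ 1630 kPa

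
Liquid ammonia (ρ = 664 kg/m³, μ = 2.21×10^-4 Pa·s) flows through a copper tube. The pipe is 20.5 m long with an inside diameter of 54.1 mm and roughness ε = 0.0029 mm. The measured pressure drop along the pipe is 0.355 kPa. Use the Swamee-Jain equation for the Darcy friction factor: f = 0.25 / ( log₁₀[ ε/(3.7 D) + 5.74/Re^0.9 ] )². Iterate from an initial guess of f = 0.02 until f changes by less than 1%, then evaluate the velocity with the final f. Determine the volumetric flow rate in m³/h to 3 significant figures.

Rearranging Darcy-Weisbach: V = √(2·ΔP·D/(f·L·ρ)). With ε/D = 2.9e-06/0.0541 = 5.36e-05, iterate starting from f = 0.02:
  f = 0.02 → V = √(2·355·0.0541/(0.02·20.5·664)) = 0.3756 m/s; Re = ρVD/μ = 6.106e+04; f → 0.0201
Converged (Δf/f < 1%). With the final f = 0.0201: V = √(2·355·0.0541/(0.0201·20.5·664)) = 0.3747 m/s.
Q = V·A = 0.3747·(π/4·0.0541²) = 0.0008613 m³/s = 3.10 m³/h.

Q ≈ 3.10 m³/h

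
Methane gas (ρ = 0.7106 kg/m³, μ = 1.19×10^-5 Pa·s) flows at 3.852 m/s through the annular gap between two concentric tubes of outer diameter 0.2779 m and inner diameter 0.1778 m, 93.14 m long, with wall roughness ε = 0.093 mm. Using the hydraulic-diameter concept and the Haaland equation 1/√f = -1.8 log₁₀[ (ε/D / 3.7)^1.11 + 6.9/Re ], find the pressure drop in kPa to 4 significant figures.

Hydraulic diameter D_h = 4A/P = D_o - D_i = 0.2779 - 0.1778 = 0.1001 m.
Re = ρVD_h/μ = 0.7106·3.852·0.1001/1.19e-05 = 2.302e+04.
ε/D_h = 9.3e-05/0.1001 = 0.000929; Haaland gives 1/√f = -1.8 log₁₀[0.000101+0.0003] = 6.115, so f = 0.02674.
ΔP = f(L/D_h)(ρV²/2) = 0.02674·93.14/0.1001·5.272 = 131.2 Pa.
ΔP = 0.1312 kPa.

ΔP ≈ 0.1312 kPa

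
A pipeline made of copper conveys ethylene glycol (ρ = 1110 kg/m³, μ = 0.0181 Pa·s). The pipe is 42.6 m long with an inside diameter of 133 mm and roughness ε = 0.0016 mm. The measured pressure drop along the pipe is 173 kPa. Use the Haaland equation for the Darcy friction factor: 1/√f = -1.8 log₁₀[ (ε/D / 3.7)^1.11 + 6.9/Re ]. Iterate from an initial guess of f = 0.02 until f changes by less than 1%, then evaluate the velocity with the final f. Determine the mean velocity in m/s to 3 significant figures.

V ≈ 6.95 m/s

Rearranging Darcy-Weisbach: V = √(2·ΔP·D/(f·L·ρ)). With ε/D = 1.6e-06/0.133 = 1.2e-05, iterate starting from f = 0.02:
  f = 0.02 → V = √(2·1.73e+05·0.133/(0.02·42.6·1110)) = 6.976 m/s; Re = ρVD/μ = 5.69e+04; f → 0.02015
Converged (Δf/f < 1%). With the final f = 0.02015: V = √(2·1.73e+05·0.133/(0.02015·42.6·1110)) = 6.949 m/s.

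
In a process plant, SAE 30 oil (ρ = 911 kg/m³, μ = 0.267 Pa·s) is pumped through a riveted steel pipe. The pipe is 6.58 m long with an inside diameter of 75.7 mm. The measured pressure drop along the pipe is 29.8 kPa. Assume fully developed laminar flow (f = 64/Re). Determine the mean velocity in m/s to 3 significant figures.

For laminar flow, f = 64/Re with Re = ρVD/μ, so Darcy-Weisbach reduces to ΔP = 32μLV/D². Solving for V: V = ΔP·D²/(32μL) = 2.98e+04·(0.0757)²/(32·0.267·6.58) = 3.038 m/s.
Check: Re = ρVD/μ = 911·3.038·0.0757/0.267 = 784.6 < 2300, so the laminar assumption holds.

V ≈ 3.04 m/s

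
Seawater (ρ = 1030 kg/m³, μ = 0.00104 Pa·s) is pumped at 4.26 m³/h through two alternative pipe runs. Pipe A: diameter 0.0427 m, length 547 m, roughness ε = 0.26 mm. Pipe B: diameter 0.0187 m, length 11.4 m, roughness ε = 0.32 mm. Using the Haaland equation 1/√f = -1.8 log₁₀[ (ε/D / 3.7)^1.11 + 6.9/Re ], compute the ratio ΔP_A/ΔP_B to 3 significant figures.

ΔP_A/ΔP_B ≈ 0.572

Pipe A: V = Q/A = 0.001183/0.001432 = 0.8263 m/s; Re = 3.495e+04; ε/D = 0.00609; Haaland → f = 0.0344; ΔP_A = f(L/D)(ρV²/2) = 1.55e+05 Pa.
Pipe B: V = Q/A = 0.001183/0.0002746 = 4.309 m/s; Re = 7.98e+04; ε/D = 0.0171; Haaland → f = 0.04646; ΔP_B = f(L/D)(ρV²/2) = 2.708e+05 Pa.
ΔP_A/ΔP_B = 1.55e+05/2.708e+05 = 0.572.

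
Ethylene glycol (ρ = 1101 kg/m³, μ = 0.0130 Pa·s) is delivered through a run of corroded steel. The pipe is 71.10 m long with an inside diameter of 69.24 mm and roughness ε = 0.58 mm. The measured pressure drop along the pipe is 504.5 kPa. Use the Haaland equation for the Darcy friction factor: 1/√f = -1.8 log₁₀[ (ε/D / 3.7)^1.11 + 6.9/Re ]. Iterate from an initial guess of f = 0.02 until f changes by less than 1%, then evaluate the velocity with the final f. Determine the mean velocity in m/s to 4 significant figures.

V ≈ 4.852 m/s

Rearranging Darcy-Weisbach: V = √(2·ΔP·D/(f·L·ρ)). With ε/D = 0.00058/0.06924 = 0.00838, iterate starting from f = 0.02:
  f = 0.02 → V = √(2·5.045e+05·0.06924/(0.02·71.1·1101)) = 6.68 m/s; Re = ρVD/μ = 3.917e+04; f → 0.03735
  f = 0.03735 → V = 4.888 m/s; Re = 2.866e+04; f → 0.03789
  f = 0.03789 → V = 4.853 m/s; Re = 2.846e+04; f → 0.0379
Converged (Δf/f < 1%). With the final f = 0.0379: V = √(2·5.045e+05·0.06924/(0.0379·71.1·1101)) = 4.852 m/s.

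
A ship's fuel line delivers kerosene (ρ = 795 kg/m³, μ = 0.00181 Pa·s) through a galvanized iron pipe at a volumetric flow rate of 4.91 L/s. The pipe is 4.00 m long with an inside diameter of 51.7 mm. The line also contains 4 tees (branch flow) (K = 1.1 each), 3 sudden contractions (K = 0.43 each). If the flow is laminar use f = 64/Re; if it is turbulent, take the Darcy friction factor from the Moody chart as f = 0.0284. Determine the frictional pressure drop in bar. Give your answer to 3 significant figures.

Q = 4.91 L/s = 4.91/1000 = 0.00491 m³/s.
Cross-sectional area A = πD²/4 = π(0.0517)²/4 = 0.002099 m²; mean velocity V = Q/A = 0.00491/0.002099 = 2.339 m/s.
Reynolds number Re = ρVD/μ = 795 · 2.339 · 0.0517 / 0.00181 = 5.311e+04.
Re > 4000 → turbulent; use the Moody-chart value f = 0.0284.
Total minor-loss coefficient ΣK = 4·1.1 + 3·0.43 = 5.69.
ΔP = [f·L/D + ΣK]·(ρV²/2) = [0.0284·4/0.0517 + 5.69]·(795·2.339²/2) = [2.197 + 5.69]·2174 = 1.715e+04 Pa.
ΔP = 1.715e+04 Pa = 0.172 bar.

ΔP ≈ 0.172 bar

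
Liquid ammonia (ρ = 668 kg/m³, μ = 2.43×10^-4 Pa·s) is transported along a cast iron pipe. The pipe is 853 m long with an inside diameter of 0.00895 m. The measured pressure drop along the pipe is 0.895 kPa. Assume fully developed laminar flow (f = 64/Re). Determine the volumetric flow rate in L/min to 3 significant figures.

Q ≈ 0.0408 L/min

For laminar flow, f = 64/Re with Re = ρVD/μ, so Darcy-Weisbach reduces to ΔP = 32μLV/D². Solving for V: V = ΔP·D²/(32μL) = 895·(0.00895)²/(32·0.000243·853) = 0.01081 m/s.
Check: Re = ρVD/μ = 668·0.01081·0.00895/0.000243 = 265.9 < 2300, so the laminar assumption holds.
Q = V·A = 0.01081·(π/4·0.00895²) = 6.8e-07 m³/s = 0.0408 L/min.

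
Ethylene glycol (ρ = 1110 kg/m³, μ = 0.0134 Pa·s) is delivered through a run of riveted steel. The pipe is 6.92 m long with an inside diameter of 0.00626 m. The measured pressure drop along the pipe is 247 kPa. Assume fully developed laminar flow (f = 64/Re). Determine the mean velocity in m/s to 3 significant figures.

For laminar flow, f = 64/Re with Re = ρVD/μ, so Darcy-Weisbach reduces to ΔP = 32μLV/D². Solving for V: V = ΔP·D²/(32μL) = 2.47e+05·(0.00626)²/(32·0.0134·6.92) = 3.262 m/s.
Check: Re = ρVD/μ = 1110·3.262·0.00626/0.0134 = 1692 < 2300, so the laminar assumption holds.

V ≈ 3.26 m/s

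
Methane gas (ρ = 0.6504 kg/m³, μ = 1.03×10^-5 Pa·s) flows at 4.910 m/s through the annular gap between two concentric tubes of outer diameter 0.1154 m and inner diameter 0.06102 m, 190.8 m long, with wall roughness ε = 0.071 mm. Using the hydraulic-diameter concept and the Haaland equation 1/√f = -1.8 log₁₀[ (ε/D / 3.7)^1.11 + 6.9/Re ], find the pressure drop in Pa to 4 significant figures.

ΔP ≈ 801.5 Pa

Hydraulic diameter D_h = 4A/P = D_o - D_i = 0.1154 - 0.06102 = 0.05438 m.
Re = ρVD_h/μ = 0.6504·4.91·0.05438/1.03e-05 = 1.686e+04.
ε/D_h = 7.1e-05/0.05438 = 0.00131; Haaland gives 1/√f = -1.8 log₁₀[0.000147+0.000409] = 5.858, so f = 0.02914.
ΔP = f(L/D_h)(ρV²/2) = 0.02914·190.8/0.05438·7.84 = 801.5 Pa.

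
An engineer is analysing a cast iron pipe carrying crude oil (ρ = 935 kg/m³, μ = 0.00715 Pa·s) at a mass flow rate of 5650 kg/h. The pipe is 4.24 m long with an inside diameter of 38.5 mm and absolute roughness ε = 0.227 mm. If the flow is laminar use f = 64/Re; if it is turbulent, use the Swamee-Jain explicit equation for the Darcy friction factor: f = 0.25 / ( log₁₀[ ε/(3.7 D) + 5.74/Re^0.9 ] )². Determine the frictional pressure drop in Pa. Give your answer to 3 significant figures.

ṁ = 5650 kg/h = 5650/3600 = 1.569 kg/s.
A = πD²/4 = π(0.0385)²/4 = 0.001164 m²; mean velocity V = ṁ/(ρA) = 1.569/(935 · 0.001164) = 1.442 m/s.
Reynolds number Re = ρVD/μ = 935 · 1.442 · 0.0385 / 0.00715 = 7259.
Re > 4000 → turbulent. Relative roughness ε/D = 0.000227/0.0385 = 0.0059. Swamee-Jain: f = 0.25/(log₁₀[0.0059/3.7 + 5.74/7259^0.9])² = 0.25/(log₁₀[0.00159 + 0.00192])² = 0.25/(-2.454)² = 0.04152.
Darcy-Weisbach: ΔP = f(L/D)(ρV²/2) = 0.04152·(4.24/0.0385)·(935·1.442²/2) = 0.04152·110.1·971.9 = 4444 Pa.

ΔP ≈ 4440 Pa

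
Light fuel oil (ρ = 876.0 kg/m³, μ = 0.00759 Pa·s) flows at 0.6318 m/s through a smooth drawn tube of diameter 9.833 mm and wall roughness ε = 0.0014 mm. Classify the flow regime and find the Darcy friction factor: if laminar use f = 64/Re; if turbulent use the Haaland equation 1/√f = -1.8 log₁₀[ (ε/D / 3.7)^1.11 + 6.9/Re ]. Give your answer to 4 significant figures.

Re = ρVD/μ = 876·0.6318·0.009833/0.00759 = 717.
Re < 2300 → laminar, so f = 64/Re = 0.08926 (roughness is irrelevant in laminar flow).

f ≈ 0.08926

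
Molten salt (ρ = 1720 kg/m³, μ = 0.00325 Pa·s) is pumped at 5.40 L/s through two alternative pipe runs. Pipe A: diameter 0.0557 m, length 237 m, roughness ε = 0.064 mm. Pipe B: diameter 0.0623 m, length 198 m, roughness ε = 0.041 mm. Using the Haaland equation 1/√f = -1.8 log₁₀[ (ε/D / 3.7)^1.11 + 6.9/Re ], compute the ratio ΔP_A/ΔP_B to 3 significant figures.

Pipe A: V = Q/A = 0.0054/0.002437 = 2.216 m/s; Re = 6.533e+04; ε/D = 0.00115; Haaland → f = 0.0234; ΔP_A = f(L/D)(ρV²/2) = 4.205e+05 Pa.
Pipe B: V = Q/A = 0.0054/0.003048 = 1.771 m/s; Re = 5.841e+04; ε/D = 0.000658; Haaland → f = 0.0222; ΔP_B = f(L/D)(ρV²/2) = 1.904e+05 Pa.
ΔP_A/ΔP_B = 4.205e+05/1.904e+05 = 2.21.

ΔP_A/ΔP_B ≈ 2.21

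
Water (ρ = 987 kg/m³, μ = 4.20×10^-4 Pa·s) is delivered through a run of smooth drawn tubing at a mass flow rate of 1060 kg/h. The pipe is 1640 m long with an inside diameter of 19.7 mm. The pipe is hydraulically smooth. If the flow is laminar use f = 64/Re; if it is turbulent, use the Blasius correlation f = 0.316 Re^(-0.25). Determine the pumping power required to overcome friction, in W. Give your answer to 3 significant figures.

P ≈ 254 W

ṁ = 1060 kg/h = 1060/3600 = 0.2944 kg/s.
A = πD²/4 = π(0.0197)²/4 = 0.0003048 m²; mean velocity V = ṁ/(ρA) = 0.2944/(987 · 0.0003048) = 0.9787 m/s.
Reynolds number Re = ρVD/μ = 987 · 0.9787 · 0.0197 / 0.00042 = 4.531e+04.
Re > 4000 → turbulent. Smooth-pipe (Blasius): f = 0.316 Re^(-0.25) = 0.316/(4.531e+04)^0.25 = 0.02166.
Darcy-Weisbach: ΔP = f(L/D)(ρV²/2) = 0.02166·(1640/0.0197)·(987·0.9787²/2) = 0.02166·8.325e+04·472.7 = 8.524e+05 Pa.
Q = ṁ/ρ = 0.2944/987 = 0.0002983 m³/s.
Pumping power P = QΔP = 0.0002983·8.524e+05 = 254.3 W = 254 W.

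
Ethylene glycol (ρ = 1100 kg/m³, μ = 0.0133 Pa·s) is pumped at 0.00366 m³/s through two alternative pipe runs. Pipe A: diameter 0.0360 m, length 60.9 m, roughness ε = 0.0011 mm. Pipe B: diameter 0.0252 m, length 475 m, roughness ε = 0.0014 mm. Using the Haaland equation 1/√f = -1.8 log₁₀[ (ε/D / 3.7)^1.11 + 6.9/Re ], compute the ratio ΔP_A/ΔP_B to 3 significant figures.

ΔP_A/ΔP_B ≈ 0.0237

Pipe A: V = Q/A = 0.00366/0.001018 = 3.596 m/s; Re = 1.071e+04; ε/D = 3.06e-05; Haaland → f = 0.03034; ΔP_A = f(L/D)(ρV²/2) = 3.65e+05 Pa.
Pipe B: V = Q/A = 0.00366/0.0004988 = 7.338 m/s; Re = 1.529e+04; ε/D = 5.56e-05; Haaland → f = 0.02764; ΔP_B = f(L/D)(ρV²/2) = 1.543e+07 Pa.
ΔP_A/ΔP_B = 3.65e+05/1.543e+07 = 0.0237.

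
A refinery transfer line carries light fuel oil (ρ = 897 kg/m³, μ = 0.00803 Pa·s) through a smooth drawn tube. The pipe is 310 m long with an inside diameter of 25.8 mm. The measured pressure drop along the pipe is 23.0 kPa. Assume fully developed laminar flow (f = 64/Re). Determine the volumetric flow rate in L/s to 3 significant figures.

For laminar flow, f = 64/Re with Re = ρVD/μ, so Darcy-Weisbach reduces to ΔP = 32μLV/D². Solving for V: V = ΔP·D²/(32μL) = 2.3e+04·(0.0258)²/(32·0.00803·310) = 0.1922 m/s.
Check: Re = ρVD/μ = 897·0.1922·0.0258/0.00803 = 553.9 < 2300, so the laminar assumption holds.
Q = V·A = 0.1922·(π/4·0.0258²) = 0.0001005 m³/s = 0.100 L/s.

Q ≈ 0.100 L/s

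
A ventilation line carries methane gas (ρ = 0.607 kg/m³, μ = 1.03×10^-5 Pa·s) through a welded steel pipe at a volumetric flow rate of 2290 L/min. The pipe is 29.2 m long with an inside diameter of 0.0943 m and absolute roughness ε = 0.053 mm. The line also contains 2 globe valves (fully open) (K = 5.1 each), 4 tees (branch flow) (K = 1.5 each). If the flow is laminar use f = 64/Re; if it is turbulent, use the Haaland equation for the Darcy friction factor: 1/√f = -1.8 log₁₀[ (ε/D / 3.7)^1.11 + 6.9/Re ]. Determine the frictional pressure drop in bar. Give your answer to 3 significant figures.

ΔP ≈ 0.00216 bar

Q = 2290 L/min = 2290/60000 = 0.03817 m³/s.
Cross-sectional area A = πD²/4 = π(0.0943)²/4 = 0.006984 m²; mean velocity V = Q/A = 0.03817/0.006984 = 5.465 m/s.
Reynolds number Re = ρVD/μ = 0.607 · 5.465 · 0.0943 / 1.03e-05 = 3.037e+04.
Re > 4000 → turbulent. Relative roughness ε/D = 5.3e-05/0.0943 = 0.000562. Haaland: 1/√f = -1.8 log₁₀[(0.000562/3.7)^1.11 + 6.9/3.037e+04] = -1.8 log₁₀[5.77e-05 + 0.000227] = 6.381, so f = 0.02456.
Total minor-loss coefficient ΣK = 2·5.1 + 4·1.5 = 16.2.
ΔP = [f·L/D + ΣK]·(ρV²/2) = [0.02456·29.2/0.0943 + 16.2]·(0.607·5.465²/2) = [7.604 + 16.2]·9.064 = 215.7 Pa.
ΔP = 215.7 Pa = 0.00216 bar.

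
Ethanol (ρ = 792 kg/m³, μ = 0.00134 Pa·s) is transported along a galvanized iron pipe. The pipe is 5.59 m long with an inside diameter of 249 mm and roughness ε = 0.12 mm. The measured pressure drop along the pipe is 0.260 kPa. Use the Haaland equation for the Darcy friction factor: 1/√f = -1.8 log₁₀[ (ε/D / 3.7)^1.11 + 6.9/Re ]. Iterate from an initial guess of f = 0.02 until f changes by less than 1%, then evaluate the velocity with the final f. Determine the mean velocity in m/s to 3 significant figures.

V ≈ 1.25 m/s

Rearranging Darcy-Weisbach: V = √(2·ΔP·D/(f·L·ρ)). With ε/D = 0.00012/0.249 = 0.000482, iterate starting from f = 0.02:
  f = 0.02 → V = √(2·260·0.249/(0.02·5.59·792)) = 1.209 m/s; Re = ρVD/μ = 1.78e+05; f → 0.01874
  f = 0.01874 → V = 1.249 m/s; Re = 1.838e+05; f → 0.01868
Converged (Δf/f < 1%). With the final f = 0.01868: V = √(2·260·0.249/(0.01868·5.59·792)) = 1.251 m/s.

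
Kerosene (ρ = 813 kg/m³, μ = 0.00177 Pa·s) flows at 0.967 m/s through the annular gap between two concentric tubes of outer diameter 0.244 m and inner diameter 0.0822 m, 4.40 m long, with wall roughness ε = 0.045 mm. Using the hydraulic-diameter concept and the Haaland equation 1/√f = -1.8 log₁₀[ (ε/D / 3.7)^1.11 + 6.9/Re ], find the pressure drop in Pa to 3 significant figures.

Hydraulic diameter D_h = 4A/P = D_o - D_i = 0.244 - 0.0822 = 0.1618 m.
Re = ρVD_h/μ = 813·0.967·0.1618/0.00177 = 7.187e+04.
ε/D_h = 4.5e-05/0.1618 = 0.000278; Haaland gives 1/√f = -1.8 log₁₀[2.64e-05+9.6e-05] = 7.042, so f = 0.02017.
ΔP = f(L/D_h)(ρV²/2) = 0.02017·4.4/0.1618·380.1 = 208.5 Pa.

ΔP ≈ 208 Pa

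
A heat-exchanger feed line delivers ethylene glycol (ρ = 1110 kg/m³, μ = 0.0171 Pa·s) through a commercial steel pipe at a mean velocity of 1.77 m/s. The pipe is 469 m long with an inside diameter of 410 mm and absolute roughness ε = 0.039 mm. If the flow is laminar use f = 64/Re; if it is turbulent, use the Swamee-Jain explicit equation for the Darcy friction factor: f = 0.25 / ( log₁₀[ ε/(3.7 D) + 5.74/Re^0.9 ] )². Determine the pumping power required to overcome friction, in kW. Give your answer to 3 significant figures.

P ≈ 9.95 kW

Reynolds number Re = ρVD/μ = 1110 · 1.77 · 0.41 / 0.0171 = 4.711e+04.
Re > 4000 → turbulent. Relative roughness ε/D = 3.9e-05/0.41 = 9.51e-05. Swamee-Jain: f = 0.25/(log₁₀[9.51e-05/3.7 + 5.74/4.711e+04^0.9])² = 0.25/(log₁₀[2.57e-05 + 0.000357])² = 0.25/(-3.417)² = 0.02142.
Darcy-Weisbach: ΔP = f(L/D)(ρV²/2) = 0.02142·(469/0.41)·(1110·1.77²/2) = 0.02142·1144·1739 = 4.259e+04 Pa.
Q = V·A = 1.77·0.132 = 0.2337 m³/s.
Pumping power P = QΔP = 0.2337·4.259e+04 = 9954 W = 9.95 kW.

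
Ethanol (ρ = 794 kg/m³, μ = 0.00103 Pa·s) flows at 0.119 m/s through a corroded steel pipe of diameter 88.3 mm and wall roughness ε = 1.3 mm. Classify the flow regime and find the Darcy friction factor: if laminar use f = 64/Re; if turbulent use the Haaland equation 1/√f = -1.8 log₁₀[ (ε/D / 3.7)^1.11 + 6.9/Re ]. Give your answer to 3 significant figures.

Re = ρVD/μ = 794·0.119·0.0883/0.00103 = 8100.
Re > 4000 → turbulent. ε/D = 0.0013/0.0883 = 0.0147; Haaland: 1/√f = -1.8 log₁₀[0.00217 + 0.000852] = 4.536, so f = 0.04859.

f ≈ 0.0486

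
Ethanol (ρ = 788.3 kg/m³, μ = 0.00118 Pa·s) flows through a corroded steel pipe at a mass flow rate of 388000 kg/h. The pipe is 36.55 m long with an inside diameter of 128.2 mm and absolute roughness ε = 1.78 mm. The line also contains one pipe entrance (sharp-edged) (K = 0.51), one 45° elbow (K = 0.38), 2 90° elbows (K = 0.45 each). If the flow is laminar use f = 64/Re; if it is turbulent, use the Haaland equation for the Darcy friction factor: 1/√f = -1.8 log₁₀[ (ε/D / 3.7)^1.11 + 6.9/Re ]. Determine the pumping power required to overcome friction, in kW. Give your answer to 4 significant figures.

P ≈ 84.29 kW

ṁ = 388000 kg/h = 388000/3600 = 107.8 kg/s.
A = πD²/4 = π(0.1282)²/4 = 0.01291 m²; mean velocity V = ṁ/(ρA) = 107.8/(788.3 · 0.01291) = 10.59 m/s.
Reynolds number Re = ρVD/μ = 788.3 · 10.59 · 0.1282 / 0.00118 = 9.071e+05.
Re > 4000 → turbulent. Relative roughness ε/D = 0.00178/0.1282 = 0.0139. Haaland: 1/√f = -1.8 log₁₀[(0.0139/3.7)^1.11 + 6.9/9.071e+05] = -1.8 log₁₀[0.00203 + 7.61e-06] = 4.844, so f = 0.04263.
Total minor-loss coefficient ΣK = 1·0.51 + 1·0.38 + 2·0.45 = 1.79.
ΔP = [f·L/D + ΣK]·(ρV²/2) = [0.04263·36.55/0.1282 + 1.79]·(788.3·10.59²/2) = [12.15 + 1.79]·4.422e+04 = 6.165e+05 Pa.
Q = ṁ/ρ = 107.8/788.3 = 0.1367 m³/s.
Pumping power P = QΔP = 0.1367·6.165e+05 = 84292 W = 84.29 kW.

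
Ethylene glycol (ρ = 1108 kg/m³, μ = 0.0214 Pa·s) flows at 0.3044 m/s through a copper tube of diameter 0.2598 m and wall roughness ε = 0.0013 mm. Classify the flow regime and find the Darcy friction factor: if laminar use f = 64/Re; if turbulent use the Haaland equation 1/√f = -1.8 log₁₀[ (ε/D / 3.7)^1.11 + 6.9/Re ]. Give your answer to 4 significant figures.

f ≈ 0.04013

Re = ρVD/μ = 1108·0.3044·0.2598/0.0214 = 4095.
Re > 4000 → turbulent. ε/D = 1.3e-06/0.2598 = 5e-06; Haaland: 1/√f = -1.8 log₁₀[3.06e-07 + 0.00169] = 4.992, so f = 0.04013.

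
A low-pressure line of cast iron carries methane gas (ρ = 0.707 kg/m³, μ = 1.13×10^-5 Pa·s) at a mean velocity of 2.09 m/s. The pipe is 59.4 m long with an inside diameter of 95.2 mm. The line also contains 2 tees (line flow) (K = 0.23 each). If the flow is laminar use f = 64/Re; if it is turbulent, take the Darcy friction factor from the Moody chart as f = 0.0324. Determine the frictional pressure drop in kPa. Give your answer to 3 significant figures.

ΔP ≈ 0.0319 kPa

Reynolds number Re = ρVD/μ = 0.707 · 2.09 · 0.0952 / 1.13e-05 = 1.245e+04.
Re > 4000 → turbulent; use the Moody-chart value f = 0.0324.
Total minor-loss coefficient ΣK = 2·0.23 = 0.46.
ΔP = [f·L/D + ΣK]·(ρV²/2) = [0.0324·59.4/0.0952 + 0.46]·(0.707·2.09²/2) = [20.22 + 0.46]·1.544 = 31.93 Pa.
ΔP = 31.93 Pa = 0.0319 kPa.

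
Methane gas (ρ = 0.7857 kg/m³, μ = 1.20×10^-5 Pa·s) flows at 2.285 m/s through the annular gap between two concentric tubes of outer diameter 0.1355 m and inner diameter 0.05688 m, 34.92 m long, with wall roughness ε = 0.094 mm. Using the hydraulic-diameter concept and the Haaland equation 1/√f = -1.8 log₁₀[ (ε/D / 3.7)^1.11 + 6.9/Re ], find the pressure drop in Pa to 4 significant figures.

ΔP ≈ 28.47 Pa

Hydraulic diameter D_h = 4A/P = D_o - D_i = 0.1355 - 0.05688 = 0.07862 m.
Re = ρVD_h/μ = 0.7857·2.285·0.07862/1.2e-05 = 1.176e+04.
ε/D_h = 9.4e-05/0.07862 = 0.0012; Haaland gives 1/√f = -1.8 log₁₀[0.000133+0.000587] = 5.657, so f = 0.03125.
ΔP = f(L/D_h)(ρV²/2) = 0.03125·34.92/0.07862·2.051 = 28.47 Pa.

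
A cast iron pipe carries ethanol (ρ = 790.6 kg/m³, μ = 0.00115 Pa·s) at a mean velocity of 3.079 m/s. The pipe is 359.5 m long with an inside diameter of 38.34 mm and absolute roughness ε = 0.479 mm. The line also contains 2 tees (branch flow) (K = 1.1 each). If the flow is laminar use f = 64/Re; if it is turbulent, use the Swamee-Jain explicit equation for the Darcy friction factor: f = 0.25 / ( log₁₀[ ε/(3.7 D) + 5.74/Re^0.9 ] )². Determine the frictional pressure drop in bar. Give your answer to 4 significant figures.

Reynolds number Re = ρVD/μ = 790.6 · 3.079 · 0.03834 / 0.00115 = 8.116e+04.
Re > 4000 → turbulent. Relative roughness ε/D = 0.000479/0.03834 = 0.0125. Swamee-Jain: f = 0.25/(log₁₀[0.0125/3.7 + 5.74/8.116e+04^0.9])² = 0.25/(log₁₀[0.00338 + 0.000219])² = 0.25/(-2.444)² = 0.04185.
Total minor-loss coefficient ΣK = 2·1.1 = 2.2.
ΔP = [f·L/D + ΣK]·(ρV²/2) = [0.04185·359.5/0.03834 + 2.2]·(790.6·3.079²/2) = [392.4 + 2.2]·3748 = 1.479e+06 Pa.
ΔP = 1.479e+06 Pa = 14.79 bar.

ΔP ≈ 14.79 bar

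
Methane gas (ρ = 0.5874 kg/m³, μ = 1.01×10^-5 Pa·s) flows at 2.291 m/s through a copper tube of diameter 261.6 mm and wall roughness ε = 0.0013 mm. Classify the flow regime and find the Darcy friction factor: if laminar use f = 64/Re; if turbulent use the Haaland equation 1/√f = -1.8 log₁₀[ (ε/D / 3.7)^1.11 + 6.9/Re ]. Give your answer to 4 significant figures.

Re = ρVD/μ = 0.5874·2.291·0.2616/1.01e-05 = 3.486e+04.
Re > 4000 → turbulent. ε/D = 1.3e-06/0.2616 = 4.97e-06; Haaland: 1/√f = -1.8 log₁₀[3.04e-07 + 0.000198] = 6.665, so f = 0.02251.

f ≈ 0.02251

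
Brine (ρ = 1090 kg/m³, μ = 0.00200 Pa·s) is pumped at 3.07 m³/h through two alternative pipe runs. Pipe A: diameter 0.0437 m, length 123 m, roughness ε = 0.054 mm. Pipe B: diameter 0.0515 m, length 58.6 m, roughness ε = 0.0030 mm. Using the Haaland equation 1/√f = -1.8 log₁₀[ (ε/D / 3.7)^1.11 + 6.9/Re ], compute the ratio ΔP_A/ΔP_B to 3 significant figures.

ΔP_A/ΔP_B ≈ 4.86

Pipe A: V = Q/A = 0.0008528/0.0015 = 0.5686 m/s; Re = 1.354e+04; ε/D = 0.00124; Haaland → f = 0.03036; ΔP_A = f(L/D)(ρV²/2) = 1.506e+04 Pa.
Pipe B: V = Q/A = 0.0008528/0.002083 = 0.4094 m/s; Re = 1.149e+04; ε/D = 5.83e-05; Haaland → f = 0.0298; ΔP_B = f(L/D)(ρV²/2) = 3097 Pa.
ΔP_A/ΔP_B = 1.506e+04/3097 = 4.86.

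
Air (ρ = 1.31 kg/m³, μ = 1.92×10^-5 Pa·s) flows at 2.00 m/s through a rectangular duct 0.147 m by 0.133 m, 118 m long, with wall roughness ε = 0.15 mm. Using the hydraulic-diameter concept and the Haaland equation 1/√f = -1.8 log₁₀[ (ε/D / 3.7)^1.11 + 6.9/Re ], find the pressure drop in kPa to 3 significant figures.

ΔP ≈ 0.0621 kPa

Hydraulic diameter D_h = 4A/P = 4·(0.147·0.133)/(2·(0.147+0.133)) = 0.0782/0.56 = 0.1396 m.
Re = ρVD_h/μ = 1.31·2·0.1396/1.92e-05 = 1.906e+04.
ε/D_h = 0.00015/0.1396 = 0.00107; Haaland gives 1/√f = -1.8 log₁₀[0.000119+0.000362] = 5.973, so f = 0.02803.
ΔP = f(L/D_h)(ρV²/2) = 0.02803·118/0.1396·2.62 = 62.06 Pa.
ΔP = 0.0621 kPa.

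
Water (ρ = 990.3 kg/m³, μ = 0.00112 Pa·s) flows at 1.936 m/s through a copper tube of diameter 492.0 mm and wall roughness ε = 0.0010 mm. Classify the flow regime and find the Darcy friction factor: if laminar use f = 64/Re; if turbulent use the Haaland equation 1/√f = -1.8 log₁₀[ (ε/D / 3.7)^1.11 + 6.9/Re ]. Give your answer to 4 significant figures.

Re = ρVD/μ = 990.3·1.936·0.492/0.00112 = 8.422e+05.
Re > 4000 → turbulent. ε/D = 1e-06/0.492 = 2.03e-06; Haaland: 1/√f = -1.8 log₁₀[1.13e-07 + 8.19e-06] = 9.145, so f = 0.01196.

f ≈ 0.01196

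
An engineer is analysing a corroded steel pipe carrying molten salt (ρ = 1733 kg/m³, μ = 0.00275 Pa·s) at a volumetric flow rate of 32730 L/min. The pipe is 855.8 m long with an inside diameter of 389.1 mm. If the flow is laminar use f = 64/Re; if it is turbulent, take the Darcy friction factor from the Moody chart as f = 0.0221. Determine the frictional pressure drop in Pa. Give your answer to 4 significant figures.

Q = 32730 L/min = 32730/60000 = 0.5455 m³/s.
Cross-sectional area A = πD²/4 = π(0.3891)²/4 = 0.1189 m²; mean velocity V = Q/A = 0.5455/0.1189 = 4.588 m/s.
Reynolds number Re = ρVD/μ = 1733 · 4.588 · 0.3891 / 0.00275 = 1.125e+06.
Re > 4000 → turbulent; use the Moody-chart value f = 0.0221.
Darcy-Weisbach: ΔP = f(L/D)(ρV²/2) = 0.0221·(855.8/0.3891)·(1733·4.588²/2) = 0.0221·2199·1.824e+04 = 8.864e+05 Pa.

ΔP ≈ 886400 Pa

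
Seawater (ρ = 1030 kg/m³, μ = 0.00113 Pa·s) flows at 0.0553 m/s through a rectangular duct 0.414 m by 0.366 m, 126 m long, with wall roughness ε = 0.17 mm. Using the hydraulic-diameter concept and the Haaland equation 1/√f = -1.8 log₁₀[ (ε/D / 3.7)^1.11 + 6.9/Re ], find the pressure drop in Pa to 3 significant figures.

ΔP ≈ 13.6 Pa

Hydraulic diameter D_h = 4A/P = 4·(0.414·0.366)/(2·(0.414+0.366)) = 0.6061/1.56 = 0.3885 m.
Re = ρVD_h/μ = 1030·0.0553·0.3885/0.00113 = 1.958e+04.
ε/D_h = 0.00017/0.3885 = 0.000438; Haaland gives 1/√f = -1.8 log₁₀[4.37e-05+0.000352] = 6.124, so f = 0.02666.
ΔP = f(L/D_h)(ρV²/2) = 0.02666·126/0.3885·1.575 = 13.62 Pa.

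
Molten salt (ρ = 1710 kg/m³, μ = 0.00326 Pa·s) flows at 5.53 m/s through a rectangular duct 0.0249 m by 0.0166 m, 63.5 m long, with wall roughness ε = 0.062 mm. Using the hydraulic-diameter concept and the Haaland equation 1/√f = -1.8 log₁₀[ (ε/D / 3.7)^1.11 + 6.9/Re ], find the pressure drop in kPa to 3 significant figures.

ΔP ≈ 2370 kPa

Hydraulic diameter D_h = 4A/P = 4·(0.0249·0.0166)/(2·(0.0249+0.0166)) = 0.001653/0.083 = 0.01992 m.
Re = ρVD_h/μ = 1710·5.53·0.01992/0.00326 = 5.778e+04.
ε/D_h = 6.2e-05/0.01992 = 0.00311; Haaland gives 1/√f = -1.8 log₁₀[0.000386+0.000119] = 5.933, so f = 0.02841.
ΔP = f(L/D_h)(ρV²/2) = 0.02841·63.5/0.01992·2.615e+04 = 2.368e+06 Pa.
ΔP = 2370 kPa.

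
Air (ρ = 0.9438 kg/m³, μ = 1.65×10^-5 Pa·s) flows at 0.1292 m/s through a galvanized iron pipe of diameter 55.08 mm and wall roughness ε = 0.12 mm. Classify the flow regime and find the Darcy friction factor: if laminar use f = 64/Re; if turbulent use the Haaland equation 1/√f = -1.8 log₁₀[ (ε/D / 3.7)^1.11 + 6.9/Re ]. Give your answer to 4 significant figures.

Re = ρVD/μ = 0.9438·0.1292·0.05508/1.65e-05 = 407.1.
Re < 2300 → laminar, so f = 64/Re = 0.1572 (roughness is irrelevant in laminar flow).

f ≈ 0.1572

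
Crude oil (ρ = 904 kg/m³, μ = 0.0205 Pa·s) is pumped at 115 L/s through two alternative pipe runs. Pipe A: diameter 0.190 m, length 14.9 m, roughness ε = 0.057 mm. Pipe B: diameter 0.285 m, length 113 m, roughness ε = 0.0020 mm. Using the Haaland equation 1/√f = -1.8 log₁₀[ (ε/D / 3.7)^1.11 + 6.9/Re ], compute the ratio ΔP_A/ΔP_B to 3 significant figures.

ΔP_A/ΔP_B ≈ 0.937

Pipe A: V = Q/A = 0.115/0.02835 = 4.056 m/s; Re = 3.398e+04; ε/D = 0.0003; Haaland → f = 0.02336; ΔP_A = f(L/D)(ρV²/2) = 1.362e+04 Pa.
Pipe B: V = Q/A = 0.115/0.06379 = 1.803 m/s; Re = 2.266e+04; ε/D = 7.02e-06; Haaland → f = 0.02497; ΔP_B = f(L/D)(ρV²/2) = 1.454e+04 Pa.
ΔP_A/ΔP_B = 1.362e+04/1.454e+04 = 0.937.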